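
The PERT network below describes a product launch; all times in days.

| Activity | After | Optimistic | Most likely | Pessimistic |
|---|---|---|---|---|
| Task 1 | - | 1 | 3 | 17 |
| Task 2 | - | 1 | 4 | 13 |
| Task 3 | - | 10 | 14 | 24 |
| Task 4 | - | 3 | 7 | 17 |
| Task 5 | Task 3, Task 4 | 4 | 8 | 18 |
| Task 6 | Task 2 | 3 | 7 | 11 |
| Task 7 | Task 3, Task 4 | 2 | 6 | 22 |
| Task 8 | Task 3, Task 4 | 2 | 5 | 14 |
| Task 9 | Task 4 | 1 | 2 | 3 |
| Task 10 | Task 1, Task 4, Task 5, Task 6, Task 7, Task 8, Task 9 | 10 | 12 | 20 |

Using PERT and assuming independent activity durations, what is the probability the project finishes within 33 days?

0.140

te_Task 1 = (1 + 4·3 + 17)/6 = 30/6 = 5; σ²_Task 1 = ((17−1)/6)² = 7.111
te_Task 2 = (1 + 4·4 + 13)/6 = 30/6 = 5; σ²_Task 2 = ((13−1)/6)² = 4.000
te_Task 3 = (10 + 4·14 + 24)/6 = 90/6 = 15; σ²_Task 3 = ((24−10)/6)² = 5.444
te_Task 4 = (3 + 4·7 + 17)/6 = 48/6 = 8; σ²_Task 4 = ((17−3)/6)² = 5.444
te_Task 5 = (4 + 4·8 + 18)/6 = 54/6 = 9; σ²_Task 5 = ((18−4)/6)² = 5.444
te_Task 6 = (3 + 4·7 + 11)/6 = 42/6 = 7; σ²_Task 6 = ((11−3)/6)² = 1.778
te_Task 7 = (2 + 4·6 + 22)/6 = 48/6 = 8; σ²_Task 7 = ((22−2)/6)² = 11.111
te_Task 8 = (2 + 4·5 + 14)/6 = 36/6 = 6; σ²_Task 8 = ((14−2)/6)² = 4.000
te_Task 9 = (1 + 4·2 + 3)/6 = 12/6 = 2; σ²_Task 9 = ((3−1)/6)² = 0.111
te_Task 10 = (10 + 4·12 + 20)/6 = 78/6 = 13; σ²_Task 10 = ((20−10)/6)² = 2.778

Forward pass:
ES_Task 1 = 0; EF_Task 1 = 5
ES_Task 2 = 0; EF_Task 2 = 5
ES_Task 3 = 0; EF_Task 3 = 15
ES_Task 4 = 0; EF_Task 4 = 8
ES_Task 5 = max(EF_Task 3=15, EF_Task 4=8) = 15; EF_Task 5 = 15+9 = 24
ES_Task 6 = 5; EF_Task 6 = 5+7 = 12
ES_Task 7 = max(EF_Task 3=15, EF_Task 4=8) = 15; EF_Task 7 = 15+8 = 23
ES_Task 8 = max(EF_Task 3=15, EF_Task 4=8) = 15; EF_Task 8 = 15+6 = 21
ES_Task 9 = 8; EF_Task 9 = 8+2 = 10
ES_Task 10 = max(EF_Task 1=5, EF_Task 4=8, EF_Task 5=24, EF_Task 6=12, EF_Task 7=23, EF_Task 8=21, EF_Task 9=10) = 24; EF_Task 10 = 24+13 = 37
Expected project duration μ = 37 days. Critical path: Task 3 → Task 5 → Task 10.

Variance along critical path = 5.444 + 5.444 + 2.778 = 13.667; σ = √13.667 = 3.697 days.
Z = (33 − 37) / 3.697 = -1.082
P(T ≤ 33) = Φ(-1.082) ≈ 0.140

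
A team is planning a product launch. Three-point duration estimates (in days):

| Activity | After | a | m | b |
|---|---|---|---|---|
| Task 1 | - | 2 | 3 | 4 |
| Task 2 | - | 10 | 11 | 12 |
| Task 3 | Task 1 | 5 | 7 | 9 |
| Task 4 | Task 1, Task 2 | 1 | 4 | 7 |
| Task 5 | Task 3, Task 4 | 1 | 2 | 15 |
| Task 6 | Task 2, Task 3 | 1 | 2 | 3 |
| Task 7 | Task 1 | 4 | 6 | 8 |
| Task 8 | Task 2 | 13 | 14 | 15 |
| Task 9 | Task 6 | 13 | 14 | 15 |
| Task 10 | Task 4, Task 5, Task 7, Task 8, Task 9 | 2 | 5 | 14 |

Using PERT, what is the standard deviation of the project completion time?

te_Task 1 = (2 + 4·3 + 4)/6 = 18/6 = 3; σ²_Task 1 = ((4−2)/6)² = 0.111
te_Task 2 = (10 + 4·11 + 12)/6 = 66/6 = 11; σ²_Task 2 = ((12−10)/6)² = 0.111
te_Task 3 = (5 + 4·7 + 9)/6 = 42/6 = 7; σ²_Task 3 = ((9−5)/6)² = 0.444
te_Task 4 = (1 + 4·4 + 7)/6 = 24/6 = 4; σ²_Task 4 = ((7−1)/6)² = 1.000
te_Task 5 = (1 + 4·2 + 15)/6 = 24/6 = 4; σ²_Task 5 = ((15−1)/6)² = 5.444
te_Task 6 = (1 + 4·2 + 3)/6 = 12/6 = 2; σ²_Task 6 = ((3−1)/6)² = 0.111
te_Task 7 = (4 + 4·6 + 8)/6 = 36/6 = 6; σ²_Task 7 = ((8−4)/6)² = 0.444
te_Task 8 = (13 + 4·14 + 15)/6 = 84/6 = 14; σ²_Task 8 = ((15−13)/6)² = 0.111
te_Task 9 = (13 + 4·14 + 15)/6 = 84/6 = 14; σ²_Task 9 = ((15−13)/6)² = 0.111
te_Task 10 = (2 + 4·5 + 14)/6 = 36/6 = 6; σ²_Task 10 = ((14−2)/6)² = 4.000

Forward pass:
ES_Task 1 = 0; EF_Task 1 = 3
ES_Task 2 = 0; EF_Task 2 = 11
ES_Task 3 = 3; EF_Task 3 = 3+7 = 10
ES_Task 4 = max(EF_Task 1=3, EF_Task 2=11) = 11; EF_Task 4 = 11+4 = 15
ES_Task 5 = max(EF_Task 3=10, EF_Task 4=15) = 15; EF_Task 5 = 15+4 = 19
ES_Task 6 = max(EF_Task 2=11, EF_Task 3=10) = 11; EF_Task 6 = 11+2 = 13
ES_Task 7 = 3; EF_Task 7 = 3+6 = 9
ES_Task 8 = 11; EF_Task 8 = 11+14 = 25
ES_Task 9 = 13; EF_Task 9 = 13+14 = 27
ES_Task 10 = max(EF_Task 4=15, EF_Task 5=19, EF_Task 7=9, EF_Task 8=25, EF_Task 9=27) = 27; EF_Task 10 = 27+6 = 33
Expected project duration μ = 33 days. Critical path: Task 2 → Task 6 → Task 9 → Task 10.

Variance along critical path = 0.111 + 0.111 + 0.111 + 4.000 = 4.333
σ = √4.333 = 2.082 days

2.08 days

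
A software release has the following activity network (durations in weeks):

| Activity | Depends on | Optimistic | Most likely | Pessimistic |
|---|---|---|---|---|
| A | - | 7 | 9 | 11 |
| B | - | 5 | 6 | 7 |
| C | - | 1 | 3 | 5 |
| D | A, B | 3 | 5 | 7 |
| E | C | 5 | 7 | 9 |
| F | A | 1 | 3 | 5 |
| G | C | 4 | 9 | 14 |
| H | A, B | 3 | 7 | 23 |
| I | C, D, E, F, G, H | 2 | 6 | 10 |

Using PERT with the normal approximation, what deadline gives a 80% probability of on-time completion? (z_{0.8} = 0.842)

27.1 weeks

te_A = (7 + 4·9 + 11)/6 = 54/6 = 9; σ²_A = ((11−7)/6)² = 0.444
te_B = (5 + 4·6 + 7)/6 = 36/6 = 6; σ²_B = ((7−5)/6)² = 0.111
te_C = (1 + 4·3 + 5)/6 = 18/6 = 3; σ²_C = ((5−1)/6)² = 0.444
te_D = (3 + 4·5 + 7)/6 = 30/6 = 5; σ²_D = ((7−3)/6)² = 0.444
te_E = (5 + 4·7 + 9)/6 = 42/6 = 7; σ²_E = ((9−5)/6)² = 0.444
te_F = (1 + 4·3 + 5)/6 = 18/6 = 3; σ²_F = ((5−1)/6)² = 0.444
te_G = (4 + 4·9 + 14)/6 = 54/6 = 9; σ²_G = ((14−4)/6)² = 2.778
te_H = (3 + 4·7 + 23)/6 = 54/6 = 9; σ²_H = ((23−3)/6)² = 11.111
te_I = (2 + 4·6 + 10)/6 = 36/6 = 6; σ²_I = ((10−2)/6)² = 1.778

Forward pass:
ES_A = 0; EF_A = 9
ES_B = 0; EF_B = 6
ES_C = 0; EF_C = 3
ES_D = max(EF_A=9, EF_B=6) = 9; EF_D = 9+5 = 14
ES_E = 3; EF_E = 3+7 = 10
ES_F = 9; EF_F = 9+3 = 12
ES_G = 3; EF_G = 3+9 = 12
ES_H = max(EF_A=9, EF_B=6) = 9; EF_H = 9+9 = 18
ES_I = max(EF_C=3, EF_D=14, EF_E=10, EF_F=12, EF_G=12, EF_H=18) = 18; EF_I = 18+6 = 24
Expected project duration μ = 24 weeks. Critical path: A → H → I.

Variance along critical path = 0.444 + 11.111 + 1.778 = 13.333; σ = 3.651 weeks.
D = μ + z·σ = 24 + 0.842·3.651 = 27.1 weeks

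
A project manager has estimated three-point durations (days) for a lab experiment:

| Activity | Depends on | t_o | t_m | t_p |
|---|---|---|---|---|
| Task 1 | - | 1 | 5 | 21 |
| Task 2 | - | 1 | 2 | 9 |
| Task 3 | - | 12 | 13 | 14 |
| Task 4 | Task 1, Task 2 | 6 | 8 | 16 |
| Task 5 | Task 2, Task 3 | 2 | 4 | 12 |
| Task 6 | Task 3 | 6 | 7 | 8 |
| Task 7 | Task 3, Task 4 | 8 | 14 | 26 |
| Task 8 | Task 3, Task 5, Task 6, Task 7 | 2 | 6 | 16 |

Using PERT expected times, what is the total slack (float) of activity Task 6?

te_Task 1 = (1 + 4·5 + 21)/6 = 42/6 = 7
te_Task 2 = (1 + 4·2 + 9)/6 = 18/6 = 3
te_Task 3 = (12 + 4·13 + 14)/6 = 78/6 = 13
te_Task 4 = (6 + 4·8 + 16)/6 = 54/6 = 9
te_Task 5 = (2 + 4·4 + 12)/6 = 30/6 = 5
te_Task 6 = (6 + 4·7 + 8)/6 = 42/6 = 7
te_Task 7 = (8 + 4·14 + 26)/6 = 90/6 = 15
te_Task 8 = (2 + 4·6 + 16)/6 = 42/6 = 7

Forward pass:
ES_Task 1 = 0; EF_Task 1 = 7
ES_Task 2 = 0; EF_Task 2 = 3
ES_Task 3 = 0; EF_Task 3 = 13
ES_Task 4 = max(EF_Task 1=7, EF_Task 2=3) = 7; EF_Task 4 = 7+9 = 16
ES_Task 5 = max(EF_Task 2=3, EF_Task 3=13) = 13; EF_Task 5 = 13+5 = 18
ES_Task 6 = 13; EF_Task 6 = 13+7 = 20
ES_Task 7 = max(EF_Task 3=13, EF_Task 4=16) = 16; EF_Task 7 = 16+15 = 31
ES_Task 8 = max(EF_Task 3=13, EF_Task 5=18, EF_Task 6=20, EF_Task 7=31) = 31; EF_Task 8 = 31+7 = 38
Expected project duration μ = 38 days. Critical path: Task 1 → Task 4 → Task 7 → Task 8.

Backward pass:
LF_Task 8 = 38; LS_Task 8 = 38−7 = 31
LF_Task 7 = LS_Task 8 = 31; LS_Task 7 = 31−15 = 16
LF_Task 6 = LS_Task 8 = 31; LS_Task 6 = 31−7 = 24
LF_Task 5 = LS_Task 8 = 31; LS_Task 5 = 31−5 = 26
LF_Task 4 = LS_Task 7 = 16; LS_Task 4 = 16−9 = 7
LF_Task 3 = min(LS_Task 5=26, LS_Task 6=24, LS_Task 7=16, LS_Task 8=31) = 16; LS_Task 3 = 16−13 = 3
LF_Task 2 = min(LS_Task 4=7, LS_Task 5=26) = 7; LS_Task 2 = 7−3 = 4
LF_Task 1 = LS_Task 4 = 7; LS_Task 1 = 7−7 = 0
Slack_Task 6 = LS_Task 6 − ES_Task 6 = 24 − 13 = 11

11 days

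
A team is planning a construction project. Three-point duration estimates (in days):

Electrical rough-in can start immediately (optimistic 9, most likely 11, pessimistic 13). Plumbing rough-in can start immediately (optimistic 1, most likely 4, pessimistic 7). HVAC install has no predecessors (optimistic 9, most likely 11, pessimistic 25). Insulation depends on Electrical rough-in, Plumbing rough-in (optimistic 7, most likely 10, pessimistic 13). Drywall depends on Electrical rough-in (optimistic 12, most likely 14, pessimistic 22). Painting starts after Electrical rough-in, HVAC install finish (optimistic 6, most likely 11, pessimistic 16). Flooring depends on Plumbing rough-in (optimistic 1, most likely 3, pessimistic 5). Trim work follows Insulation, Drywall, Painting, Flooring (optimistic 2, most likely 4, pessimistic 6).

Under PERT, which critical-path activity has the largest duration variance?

Drywall

te_Electrical rough-in = (9 + 4·11 + 13)/6 = 66/6 = 11; σ²_Electrical rough-in = ((13−9)/6)² = 0.444
te_Plumbing rough-in = (1 + 4·4 + 7)/6 = 24/6 = 4; σ²_Plumbing rough-in = ((7−1)/6)² = 1.000
te_HVAC install = (9 + 4·11 + 25)/6 = 78/6 = 13; σ²_HVAC install = ((25−9)/6)² = 7.111
te_Insulation = (7 + 4·10 + 13)/6 = 60/6 = 10; σ²_Insulation = ((13−7)/6)² = 1.000
te_Drywall = (12 + 4·14 + 22)/6 = 90/6 = 15; σ²_Drywall = ((22−12)/6)² = 2.778
te_Painting = (6 + 4·11 + 16)/6 = 66/6 = 11; σ²_Painting = ((16−6)/6)² = 2.778
te_Flooring = (1 + 4·3 + 5)/6 = 18/6 = 3; σ²_Flooring = ((5−1)/6)² = 0.444
te_Trim work = (2 + 4·4 + 6)/6 = 24/6 = 4; σ²_Trim work = ((6−2)/6)² = 0.444

Forward pass:
ES_Electrical rough-in = 0; EF_Electrical rough-in = 11
ES_Plumbing rough-in = 0; EF_Plumbing rough-in = 4
ES_HVAC install = 0; EF_HVAC install = 13
ES_Insulation = max(EF_Electrical rough-in=11, EF_Plumbing rough-in=4) = 11; EF_Insulation = 11+10 = 21
ES_Drywall = 11; EF_Drywall = 11+15 = 26
ES_Painting = max(EF_Electrical rough-in=11, EF_HVAC install=13) = 13; EF_Painting = 13+11 = 24
ES_Flooring = 4; EF_Flooring = 4+3 = 7
ES_Trim work = max(EF_Insulation=21, EF_Drywall=26, EF_Painting=24, EF_Flooring=7) = 26; EF_Trim work = 26+4 = 30
Expected project duration μ = 30 days. Critical path: Electrical rough-in → Drywall → Trim work.

Variances on critical path: σ²_Electrical rough-in=0.444, σ²_Drywall=2.778, σ²_Trim work=0.444.
Largest is σ²_Drywall = 2.778.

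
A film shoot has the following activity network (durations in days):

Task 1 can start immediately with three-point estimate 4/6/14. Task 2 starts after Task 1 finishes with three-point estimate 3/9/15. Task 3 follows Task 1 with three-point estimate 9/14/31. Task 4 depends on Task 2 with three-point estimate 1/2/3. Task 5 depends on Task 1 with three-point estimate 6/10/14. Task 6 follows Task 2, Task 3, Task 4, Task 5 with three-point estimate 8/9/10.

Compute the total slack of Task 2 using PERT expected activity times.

te_Task 1 = (4 + 4·6 + 14)/6 = 42/6 = 7
te_Task 2 = (3 + 4·9 + 15)/6 = 54/6 = 9
te_Task 3 = (9 + 4·14 + 31)/6 = 96/6 = 16
te_Task 4 = (1 + 4·2 + 3)/6 = 12/6 = 2
te_Task 5 = (6 + 4·10 + 14)/6 = 60/6 = 10
te_Task 6 = (8 + 4·9 + 10)/6 = 54/6 = 9

Forward pass:
ES_Task 1 = 0; EF_Task 1 = 7
ES_Task 2 = 7; EF_Task 2 = 7+9 = 16
ES_Task 3 = 7; EF_Task 3 = 7+16 = 23
ES_Task 4 = 16; EF_Task 4 = 16+2 = 18
ES_Task 5 = 7; EF_Task 5 = 7+10 = 17
ES_Task 6 = max(EF_Task 2=16, EF_Task 3=23, EF_Task 4=18, EF_Task 5=17) = 23; EF_Task 6 = 23+9 = 32
Expected project duration μ = 32 days. Critical path: Task 1 → Task 3 → Task 6.

Backward pass:
LF_Task 6 = 32; LS_Task 6 = 32−9 = 23
LF_Task 5 = LS_Task 6 = 23; LS_Task 5 = 23−10 = 13
LF_Task 4 = LS_Task 6 = 23; LS_Task 4 = 23−2 = 21
LF_Task 3 = LS_Task 6 = 23; LS_Task 3 = 23−16 = 7
LF_Task 2 = min(LS_Task 4=21, LS_Task 6=23) = 21; LS_Task 2 = 21−9 = 12
LF_Task 1 = min(LS_Task 2=12, LS_Task 3=7, LS_Task 5=13) = 7; LS_Task 1 = 7−7 = 0
Slack_Task 2 = LS_Task 2 − ES_Task 2 = 12 − 7 = 5

5 days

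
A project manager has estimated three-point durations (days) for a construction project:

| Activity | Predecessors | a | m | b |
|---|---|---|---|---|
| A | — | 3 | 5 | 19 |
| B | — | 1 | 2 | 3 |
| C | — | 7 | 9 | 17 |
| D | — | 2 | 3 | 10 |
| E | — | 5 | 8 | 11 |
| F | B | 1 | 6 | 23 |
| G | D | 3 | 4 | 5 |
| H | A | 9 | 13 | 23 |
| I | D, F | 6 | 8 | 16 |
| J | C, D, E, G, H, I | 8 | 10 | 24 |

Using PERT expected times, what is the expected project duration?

33 days

te_A = (3 + 4·5 + 19)/6 = 42/6 = 7
te_B = (1 + 4·2 + 3)/6 = 12/6 = 2
te_C = (7 + 4·9 + 17)/6 = 60/6 = 10
te_D = (2 + 4·3 + 10)/6 = 24/6 = 4
te_E = (5 + 4·8 + 11)/6 = 48/6 = 8
te_F = (1 + 4·6 + 23)/6 = 48/6 = 8
te_G = (3 + 4·4 + 5)/6 = 24/6 = 4
te_H = (9 + 4·13 + 23)/6 = 84/6 = 14
te_I = (6 + 4·8 + 16)/6 = 54/6 = 9
te_J = (8 + 4·10 + 24)/6 = 72/6 = 12

Forward pass:
ES_A = 0; EF_A = 7
ES_B = 0; EF_B = 2
ES_C = 0; EF_C = 10
ES_D = 0; EF_D = 4
ES_E = 0; EF_E = 8
ES_F = 2; EF_F = 2+8 = 10
ES_G = 4; EF_G = 4+4 = 8
ES_H = 7; EF_H = 7+14 = 21
ES_I = max(EF_D=4, EF_F=10) = 10; EF_I = 10+9 = 19
ES_J = max(EF_C=10, EF_D=4, EF_E=8, EF_G=8, EF_H=21, EF_I=19) = 21; EF_J = 21+12 = 33
Expected project duration μ = 33 days. Critical path: A → H → J.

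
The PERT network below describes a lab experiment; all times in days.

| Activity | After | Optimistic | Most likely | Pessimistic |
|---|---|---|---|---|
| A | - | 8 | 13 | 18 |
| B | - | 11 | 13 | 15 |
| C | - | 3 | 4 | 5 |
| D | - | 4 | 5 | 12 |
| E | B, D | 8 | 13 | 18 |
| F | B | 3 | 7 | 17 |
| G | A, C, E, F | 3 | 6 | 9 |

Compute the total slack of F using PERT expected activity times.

5 days

te_A = (8 + 4·13 + 18)/6 = 78/6 = 13
te_B = (11 + 4·13 + 15)/6 = 78/6 = 13
te_C = (3 + 4·4 + 5)/6 = 24/6 = 4
te_D = (4 + 4·5 + 12)/6 = 36/6 = 6
te_E = (8 + 4·13 + 18)/6 = 78/6 = 13
te_F = (3 + 4·7 + 17)/6 = 48/6 = 8
te_G = (3 + 4·6 + 9)/6 = 36/6 = 6

Forward pass:
ES_A = 0; EF_A = 13
ES_B = 0; EF_B = 13
ES_C = 0; EF_C = 4
ES_D = 0; EF_D = 6
ES_E = max(EF_B=13, EF_D=6) = 13; EF_E = 13+13 = 26
ES_F = 13; EF_F = 13+8 = 21
ES_G = max(EF_A=13, EF_C=4, EF_E=26, EF_F=21) = 26; EF_G = 26+6 = 32
Expected project duration μ = 32 days. Critical path: B → E → G.

Backward pass:
LF_G = 32; LS_G = 32−6 = 26
LF_F = LS_G = 26; LS_F = 26−8 = 18
LF_E = LS_G = 26; LS_E = 26−13 = 13
LF_D = LS_E = 13; LS_D = 13−6 = 7
LF_C = LS_G = 26; LS_C = 26−4 = 22
LF_B = min(LS_E=13, LS_F=18) = 13; LS_B = 13−13 = 0
LF_A = LS_G = 26; LS_A = 26−13 = 13
Slack_F = LS_F − ES_F = 18 − 13 = 5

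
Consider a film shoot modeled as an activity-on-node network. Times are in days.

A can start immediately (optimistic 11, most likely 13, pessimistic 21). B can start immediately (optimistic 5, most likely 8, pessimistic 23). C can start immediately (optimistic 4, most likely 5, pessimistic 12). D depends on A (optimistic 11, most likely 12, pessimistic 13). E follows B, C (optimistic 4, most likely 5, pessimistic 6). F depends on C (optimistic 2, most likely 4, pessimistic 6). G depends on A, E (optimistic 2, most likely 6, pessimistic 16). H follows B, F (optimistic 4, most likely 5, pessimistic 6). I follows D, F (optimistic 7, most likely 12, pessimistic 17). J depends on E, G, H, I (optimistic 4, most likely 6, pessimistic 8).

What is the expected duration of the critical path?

te_A = (11 + 4·13 + 21)/6 = 84/6 = 14
te_B = (5 + 4·8 + 23)/6 = 60/6 = 10
te_C = (4 + 4·5 + 12)/6 = 36/6 = 6
te_D = (11 + 4·12 + 13)/6 = 72/6 = 12
te_E = (4 + 4·5 + 6)/6 = 30/6 = 5
te_F = (2 + 4·4 + 6)/6 = 24/6 = 4
te_G = (2 + 4·6 + 16)/6 = 42/6 = 7
te_H = (4 + 4·5 + 6)/6 = 30/6 = 5
te_I = (7 + 4·12 + 17)/6 = 72/6 = 12
te_J = (4 + 4·6 + 8)/6 = 36/6 = 6

Forward pass:
ES_A = 0; EF_A = 14
ES_B = 0; EF_B = 10
ES_C = 0; EF_C = 6
ES_D = 14; EF_D = 14+12 = 26
ES_E = max(EF_B=10, EF_C=6) = 10; EF_E = 10+5 = 15
ES_F = 6; EF_F = 6+4 = 10
ES_G = max(EF_A=14, EF_E=15) = 15; EF_G = 15+7 = 22
ES_H = max(EF_B=10, EF_F=10) = 10; EF_H = 10+5 = 15
ES_I = max(EF_D=26, EF_F=10) = 26; EF_I = 26+12 = 38
ES_J = max(EF_E=15, EF_G=22, EF_H=15, EF_I=38) = 38; EF_J = 38+6 = 44
Expected project duration μ = 44 days. Critical path: A → D → I → J.

44 days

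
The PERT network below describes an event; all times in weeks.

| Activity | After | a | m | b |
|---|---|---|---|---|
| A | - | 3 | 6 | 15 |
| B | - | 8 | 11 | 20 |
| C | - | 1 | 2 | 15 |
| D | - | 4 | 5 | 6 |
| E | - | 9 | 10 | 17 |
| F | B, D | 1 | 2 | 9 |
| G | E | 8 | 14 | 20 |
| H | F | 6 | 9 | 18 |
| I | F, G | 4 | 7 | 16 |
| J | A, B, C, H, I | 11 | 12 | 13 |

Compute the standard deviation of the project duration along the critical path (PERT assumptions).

te_A = (3 + 4·6 + 15)/6 = 42/6 = 7; σ²_A = ((15−3)/6)² = 4.000
te_B = (8 + 4·11 + 20)/6 = 72/6 = 12; σ²_B = ((20−8)/6)² = 4.000
te_C = (1 + 4·2 + 15)/6 = 24/6 = 4; σ²_C = ((15−1)/6)² = 5.444
te_D = (4 + 4·5 + 6)/6 = 30/6 = 5; σ²_D = ((6−4)/6)² = 0.111
te_E = (9 + 4·10 + 17)/6 = 66/6 = 11; σ²_E = ((17−9)/6)² = 1.778
te_F = (1 + 4·2 + 9)/6 = 18/6 = 3; σ²_F = ((9−1)/6)² = 1.778
te_G = (8 + 4·14 + 20)/6 = 84/6 = 14; σ²_G = ((20−8)/6)² = 4.000
te_H = (6 + 4·9 + 18)/6 = 60/6 = 10; σ²_H = ((18−6)/6)² = 4.000
te_I = (4 + 4·7 + 16)/6 = 48/6 = 8; σ²_I = ((16−4)/6)² = 4.000
te_J = (11 + 4·12 + 13)/6 = 72/6 = 12; σ²_J = ((13−11)/6)² = 0.111

Forward pass:
ES_A = 0; EF_A = 7
ES_B = 0; EF_B = 12
ES_C = 0; EF_C = 4
ES_D = 0; EF_D = 5
ES_E = 0; EF_E = 11
ES_F = max(EF_B=12, EF_D=5) = 12; EF_F = 12+3 = 15
ES_G = 11; EF_G = 11+14 = 25
ES_H = 15; EF_H = 15+10 = 25
ES_I = max(EF_F=15, EF_G=25) = 25; EF_I = 25+8 = 33
ES_J = max(EF_A=7, EF_B=12, EF_C=4, EF_H=25, EF_I=33) = 33; EF_J = 33+12 = 45
Expected project duration μ = 45 weeks. Critical path: E → G → I → J.

Variance along critical path = 1.778 + 4.000 + 4.000 + 0.111 = 9.889
σ = √9.889 = 3.145 weeks

3.14 weeks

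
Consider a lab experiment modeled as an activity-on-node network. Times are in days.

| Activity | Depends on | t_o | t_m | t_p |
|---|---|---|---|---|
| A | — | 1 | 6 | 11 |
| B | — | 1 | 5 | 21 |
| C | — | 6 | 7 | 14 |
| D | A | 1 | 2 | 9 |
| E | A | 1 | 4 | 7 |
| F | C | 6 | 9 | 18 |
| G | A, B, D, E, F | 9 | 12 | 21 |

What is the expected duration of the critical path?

31 days

te_A = (1 + 4·6 + 11)/6 = 36/6 = 6
te_B = (1 + 4·5 + 21)/6 = 42/6 = 7
te_C = (6 + 4·7 + 14)/6 = 48/6 = 8
te_D = (1 + 4·2 + 9)/6 = 18/6 = 3
te_E = (1 + 4·4 + 7)/6 = 24/6 = 4
te_F = (6 + 4·9 + 18)/6 = 60/6 = 10
te_G = (9 + 4·12 + 21)/6 = 78/6 = 13

Forward pass:
ES_A = 0; EF_A = 6
ES_B = 0; EF_B = 7
ES_C = 0; EF_C = 8
ES_D = 6; EF_D = 6+3 = 9
ES_E = 6; EF_E = 6+4 = 10
ES_F = 8; EF_F = 8+10 = 18
ES_G = max(EF_A=6, EF_B=7, EF_D=9, EF_E=10, EF_F=18) = 18; EF_G = 18+13 = 31
Expected project duration μ = 31 days. Critical path: C → F → G.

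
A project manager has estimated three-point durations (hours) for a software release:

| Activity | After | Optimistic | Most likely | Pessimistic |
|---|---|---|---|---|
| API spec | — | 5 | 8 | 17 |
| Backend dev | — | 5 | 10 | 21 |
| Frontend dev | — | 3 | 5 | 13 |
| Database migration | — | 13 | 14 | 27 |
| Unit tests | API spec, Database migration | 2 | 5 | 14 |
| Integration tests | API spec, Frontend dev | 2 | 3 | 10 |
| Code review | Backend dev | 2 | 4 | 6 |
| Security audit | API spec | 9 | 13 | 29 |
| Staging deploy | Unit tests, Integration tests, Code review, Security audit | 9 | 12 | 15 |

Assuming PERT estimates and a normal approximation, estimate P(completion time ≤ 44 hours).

0.977

te_API spec = (5 + 4·8 + 17)/6 = 54/6 = 9; σ²_API spec = ((17−5)/6)² = 4.000
te_Backend dev = (5 + 4·10 + 21)/6 = 66/6 = 11; σ²_Backend dev = ((21−5)/6)² = 7.111
te_Frontend dev = (3 + 4·5 + 13)/6 = 36/6 = 6; σ²_Frontend dev = ((13−3)/6)² = 2.778
te_Database migration = (13 + 4·14 + 27)/6 = 96/6 = 16; σ²_Database migration = ((27−13)/6)² = 5.444
te_Unit tests = (2 + 4·5 + 14)/6 = 36/6 = 6; σ²_Unit tests = ((14−2)/6)² = 4.000
te_Integration tests = (2 + 4·3 + 10)/6 = 24/6 = 4; σ²_Integration tests = ((10−2)/6)² = 1.778
te_Code review = (2 + 4·4 + 6)/6 = 24/6 = 4; σ²_Code review = ((6−2)/6)² = 0.444
te_Security audit = (9 + 4·13 + 29)/6 = 90/6 = 15; σ²_Security audit = ((29−9)/6)² = 11.111
te_Staging deploy = (9 + 4·12 + 15)/6 = 72/6 = 12; σ²_Staging deploy = ((15−9)/6)² = 1.000

Forward pass:
ES_API spec = 0; EF_API spec = 9
ES_Backend dev = 0; EF_Backend dev = 11
ES_Frontend dev = 0; EF_Frontend dev = 6
ES_Database migration = 0; EF_Database migration = 16
ES_Unit tests = max(EF_API spec=9, EF_Database migration=16) = 16; EF_Unit tests = 16+6 = 22
ES_Integration tests = max(EF_API spec=9, EF_Frontend dev=6) = 9; EF_Integration tests = 9+4 = 13
ES_Code review = 11; EF_Code review = 11+4 = 15
ES_Security audit = 9; EF_Security audit = 9+15 = 24
ES_Staging deploy = max(EF_Unit tests=22, EF_Integration tests=13, EF_Code review=15, EF_Security audit=24) = 24; EF_Staging deploy = 24+12 = 36
Expected project duration μ = 36 hours. Critical path: API spec → Security audit → Staging deploy.

Variance along critical path = 4.000 + 11.111 + 1.000 = 16.111; σ = √16.111 = 4.014 hours.
Z = (44 − 36) / 4.014 = 1.993
P(T ≤ 44) = Φ(1.993) ≈ 0.977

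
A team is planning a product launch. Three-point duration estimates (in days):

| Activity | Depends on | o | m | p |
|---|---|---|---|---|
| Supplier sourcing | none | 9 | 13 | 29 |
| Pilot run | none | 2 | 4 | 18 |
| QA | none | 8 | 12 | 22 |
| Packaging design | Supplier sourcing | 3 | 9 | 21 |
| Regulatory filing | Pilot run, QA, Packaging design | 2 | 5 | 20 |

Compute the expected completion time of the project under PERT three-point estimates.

te_Supplier sourcing = (9 + 4·13 + 29)/6 = 90/6 = 15
te_Pilot run = (2 + 4·4 + 18)/6 = 36/6 = 6
te_QA = (8 + 4·12 + 22)/6 = 78/6 = 13
te_Packaging design = (3 + 4·9 + 21)/6 = 60/6 = 10
te_Regulatory filing = (2 + 4·5 + 20)/6 = 42/6 = 7

Forward pass:
ES_Supplier sourcing = 0; EF_Supplier sourcing = 15
ES_Pilot run = 0; EF_Pilot run = 6
ES_QA = 0; EF_QA = 13
ES_Packaging design = 15; EF_Packaging design = 15+10 = 25
ES_Regulatory filing = max(EF_Pilot run=6, EF_QA=13, EF_Packaging design=25) = 25; EF_Regulatory filing = 25+7 = 32
Expected project duration μ = 32 days. Critical path: Supplier sourcing → Packaging design → Regulatory filing.

32 days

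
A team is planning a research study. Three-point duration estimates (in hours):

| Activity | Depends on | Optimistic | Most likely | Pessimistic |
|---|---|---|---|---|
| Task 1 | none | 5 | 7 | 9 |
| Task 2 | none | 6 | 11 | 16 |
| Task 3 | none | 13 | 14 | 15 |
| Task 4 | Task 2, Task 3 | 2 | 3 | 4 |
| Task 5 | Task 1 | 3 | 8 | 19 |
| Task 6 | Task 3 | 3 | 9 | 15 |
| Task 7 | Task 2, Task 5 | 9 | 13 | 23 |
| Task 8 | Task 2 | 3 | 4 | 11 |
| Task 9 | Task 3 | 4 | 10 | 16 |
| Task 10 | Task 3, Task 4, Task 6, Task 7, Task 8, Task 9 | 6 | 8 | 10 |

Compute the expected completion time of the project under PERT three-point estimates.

te_Task 1 = (5 + 4·7 + 9)/6 = 42/6 = 7
te_Task 2 = (6 + 4·11 + 16)/6 = 66/6 = 11
te_Task 3 = (13 + 4·14 + 15)/6 = 84/6 = 14
te_Task 4 = (2 + 4·3 + 4)/6 = 18/6 = 3
te_Task 5 = (3 + 4·8 + 19)/6 = 54/6 = 9
te_Task 6 = (3 + 4·9 + 15)/6 = 54/6 = 9
te_Task 7 = (9 + 4·13 + 23)/6 = 84/6 = 14
te_Task 8 = (3 + 4·4 + 11)/6 = 30/6 = 5
te_Task 9 = (4 + 4·10 + 16)/6 = 60/6 = 10
te_Task 10 = (6 + 4·8 + 10)/6 = 48/6 = 8

Forward pass:
ES_Task 1 = 0; EF_Task 1 = 7
ES_Task 2 = 0; EF_Task 2 = 11
ES_Task 3 = 0; EF_Task 3 = 14
ES_Task 4 = max(EF_Task 2=11, EF_Task 3=14) = 14; EF_Task 4 = 14+3 = 17
ES_Task 5 = 7; EF_Task 5 = 7+9 = 16
ES_Task 6 = 14; EF_Task 6 = 14+9 = 23
ES_Task 7 = max(EF_Task 2=11, EF_Task 5=16) = 16; EF_Task 7 = 16+14 = 30
ES_Task 8 = 11; EF_Task 8 = 11+5 = 16
ES_Task 9 = 14; EF_Task 9 = 14+10 = 24
ES_Task 10 = max(EF_Task 3=14, EF_Task 4=17, EF_Task 6=23, EF_Task 7=30, EF_Task 8=16, EF_Task 9=24) = 30; EF_Task 10 = 30+8 = 38
Expected project duration μ = 38 hours. Critical path: Task 1 → Task 5 → Task 7 → Task 10.

38 hours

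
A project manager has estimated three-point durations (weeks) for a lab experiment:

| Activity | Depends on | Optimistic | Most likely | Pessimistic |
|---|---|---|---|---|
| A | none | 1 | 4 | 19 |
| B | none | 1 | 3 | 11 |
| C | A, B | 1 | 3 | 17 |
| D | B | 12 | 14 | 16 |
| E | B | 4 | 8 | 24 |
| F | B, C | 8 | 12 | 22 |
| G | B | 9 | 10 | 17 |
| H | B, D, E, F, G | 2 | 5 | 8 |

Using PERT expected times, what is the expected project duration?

te_A = (1 + 4·4 + 19)/6 = 36/6 = 6
te_B = (1 + 4·3 + 11)/6 = 24/6 = 4
te_C = (1 + 4·3 + 17)/6 = 30/6 = 5
te_D = (12 + 4·14 + 16)/6 = 84/6 = 14
te_E = (4 + 4·8 + 24)/6 = 60/6 = 10
te_F = (8 + 4·12 + 22)/6 = 78/6 = 13
te_G = (9 + 4·10 + 17)/6 = 66/6 = 11
te_H = (2 + 4·5 + 8)/6 = 30/6 = 5

Forward pass:
ES_A = 0; EF_A = 6
ES_B = 0; EF_B = 4
ES_C = max(EF_A=6, EF_B=4) = 6; EF_C = 6+5 = 11
ES_D = 4; EF_D = 4+14 = 18
ES_E = 4; EF_E = 4+10 = 14
ES_F = max(EF_B=4, EF_C=11) = 11; EF_F = 11+13 = 24
ES_G = 4; EF_G = 4+11 = 15
ES_H = max(EF_B=4, EF_D=18, EF_E=14, EF_F=24, EF_G=15) = 24; EF_H = 24+5 = 29
Expected project duration μ = 29 weeks. Critical path: A → C → F → H.

29 weeks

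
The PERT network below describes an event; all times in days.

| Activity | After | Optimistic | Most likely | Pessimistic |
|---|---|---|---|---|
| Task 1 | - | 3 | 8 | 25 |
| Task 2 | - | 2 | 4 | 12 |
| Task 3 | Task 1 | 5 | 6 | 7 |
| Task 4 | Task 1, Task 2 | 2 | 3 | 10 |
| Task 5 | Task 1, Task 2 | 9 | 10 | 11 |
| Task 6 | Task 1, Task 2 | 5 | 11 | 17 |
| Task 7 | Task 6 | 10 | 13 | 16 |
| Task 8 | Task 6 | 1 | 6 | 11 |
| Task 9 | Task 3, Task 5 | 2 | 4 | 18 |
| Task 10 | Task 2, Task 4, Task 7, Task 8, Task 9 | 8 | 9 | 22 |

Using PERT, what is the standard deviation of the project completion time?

te_Task 1 = (3 + 4·8 + 25)/6 = 60/6 = 10; σ²_Task 1 = ((25−3)/6)² = 13.444
te_Task 2 = (2 + 4·4 + 12)/6 = 30/6 = 5; σ²_Task 2 = ((12−2)/6)² = 2.778
te_Task 3 = (5 + 4·6 + 7)/6 = 36/6 = 6; σ²_Task 3 = ((7−5)/6)² = 0.111
te_Task 4 = (2 + 4·3 + 10)/6 = 24/6 = 4; σ²_Task 4 = ((10−2)/6)² = 1.778
te_Task 5 = (9 + 4·10 + 11)/6 = 60/6 = 10; σ²_Task 5 = ((11−9)/6)² = 0.111
te_Task 6 = (5 + 4·11 + 17)/6 = 66/6 = 11; σ²_Task 6 = ((17−5)/6)² = 4.000
te_Task 7 = (10 + 4·13 + 16)/6 = 78/6 = 13; σ²_Task 7 = ((16−10)/6)² = 1.000
te_Task 8 = (1 + 4·6 + 11)/6 = 36/6 = 6; σ²_Task 8 = ((11−1)/6)² = 2.778
te_Task 9 = (2 + 4·4 + 18)/6 = 36/6 = 6; σ²_Task 9 = ((18−2)/6)² = 7.111
te_Task 10 = (8 + 4·9 + 22)/6 = 66/6 = 11; σ²_Task 10 = ((22−8)/6)² = 5.444

Forward pass:
ES_Task 1 = 0; EF_Task 1 = 10
ES_Task 2 = 0; EF_Task 2 = 5
ES_Task 3 = 10; EF_Task 3 = 10+6 = 16
ES_Task 4 = max(EF_Task 1=10, EF_Task 2=5) = 10; EF_Task 4 = 10+4 = 14
ES_Task 5 = max(EF_Task 1=10, EF_Task 2=5) = 10; EF_Task 5 = 10+10 = 20
ES_Task 6 = max(EF_Task 1=10, EF_Task 2=5) = 10; EF_Task 6 = 10+11 = 21
ES_Task 7 = 21; EF_Task 7 = 21+13 = 34
ES_Task 8 = 21; EF_Task 8 = 21+6 = 27
ES_Task 9 = max(EF_Task 3=16, EF_Task 5=20) = 20; EF_Task 9 = 20+6 = 26
ES_Task 10 = max(EF_Task 2=5, EF_Task 4=14, EF_Task 7=34, EF_Task 8=27, EF_Task 9=26) = 34; EF_Task 10 = 34+11 = 45
Expected project duration μ = 45 days. Critical path: Task 1 → Task 6 → Task 7 → Task 10.

Variance along critical path = 13.444 + 4.000 + 1.000 + 5.444 = 23.889
σ = √23.889 = 4.888 days

4.89 days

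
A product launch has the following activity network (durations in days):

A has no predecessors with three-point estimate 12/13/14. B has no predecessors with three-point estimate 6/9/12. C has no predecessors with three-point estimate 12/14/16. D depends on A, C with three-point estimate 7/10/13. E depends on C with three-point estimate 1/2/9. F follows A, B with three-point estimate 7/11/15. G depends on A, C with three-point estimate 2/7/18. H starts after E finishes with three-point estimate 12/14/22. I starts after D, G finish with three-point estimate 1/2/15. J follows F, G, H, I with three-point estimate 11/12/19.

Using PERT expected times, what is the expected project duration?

te_A = (12 + 4·13 + 14)/6 = 78/6 = 13
te_B = (6 + 4·9 + 12)/6 = 54/6 = 9
te_C = (12 + 4·14 + 16)/6 = 84/6 = 14
te_D = (7 + 4·10 + 13)/6 = 60/6 = 10
te_E = (1 + 4·2 + 9)/6 = 18/6 = 3
te_F = (7 + 4·11 + 15)/6 = 66/6 = 11
te_G = (2 + 4·7 + 18)/6 = 48/6 = 8
te_H = (12 + 4·14 + 22)/6 = 90/6 = 15
te_I = (1 + 4·2 + 15)/6 = 24/6 = 4
te_J = (11 + 4·12 + 19)/6 = 78/6 = 13

Forward pass:
ES_A = 0; EF_A = 13
ES_B = 0; EF_B = 9
ES_C = 0; EF_C = 14
ES_D = max(EF_A=13, EF_C=14) = 14; EF_D = 14+10 = 24
ES_E = 14; EF_E = 14+3 = 17
ES_F = max(EF_A=13, EF_B=9) = 13; EF_F = 13+11 = 24
ES_G = max(EF_A=13, EF_C=14) = 14; EF_G = 14+8 = 22
ES_H = 17; EF_H = 17+15 = 32
ES_I = max(EF_D=24, EF_G=22) = 24; EF_I = 24+4 = 28
ES_J = max(EF_F=24, EF_G=22, EF_H=32, EF_I=28) = 32; EF_J = 32+13 = 45
Expected project duration μ = 45 days. Critical path: C → E → H → J.

45 days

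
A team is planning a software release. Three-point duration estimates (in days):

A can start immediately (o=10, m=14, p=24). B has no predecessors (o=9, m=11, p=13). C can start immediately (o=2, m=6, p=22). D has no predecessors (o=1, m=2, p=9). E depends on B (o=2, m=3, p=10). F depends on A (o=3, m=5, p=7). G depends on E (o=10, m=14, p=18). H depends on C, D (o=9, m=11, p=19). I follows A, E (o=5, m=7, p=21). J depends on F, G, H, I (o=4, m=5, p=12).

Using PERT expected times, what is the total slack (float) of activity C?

9 days

te_A = (10 + 4·14 + 24)/6 = 90/6 = 15
te_B = (9 + 4·11 + 13)/6 = 66/6 = 11
te_C = (2 + 4·6 + 22)/6 = 48/6 = 8
te_D = (1 + 4·2 + 9)/6 = 18/6 = 3
te_E = (2 + 4·3 + 10)/6 = 24/6 = 4
te_F = (3 + 4·5 + 7)/6 = 30/6 = 5
te_G = (10 + 4·14 + 18)/6 = 84/6 = 14
te_H = (9 + 4·11 + 19)/6 = 72/6 = 12
te_I = (5 + 4·7 + 21)/6 = 54/6 = 9
te_J = (4 + 4·5 + 12)/6 = 36/6 = 6

Forward pass:
ES_A = 0; EF_A = 15
ES_B = 0; EF_B = 11
ES_C = 0; EF_C = 8
ES_D = 0; EF_D = 3
ES_E = 11; EF_E = 11+4 = 15
ES_F = 15; EF_F = 15+5 = 20
ES_G = 15; EF_G = 15+14 = 29
ES_H = max(EF_C=8, EF_D=3) = 8; EF_H = 8+12 = 20
ES_I = max(EF_A=15, EF_E=15) = 15; EF_I = 15+9 = 24
ES_J = max(EF_F=20, EF_G=29, EF_H=20, EF_I=24) = 29; EF_J = 29+6 = 35
Expected project duration μ = 35 days. Critical path: B → E → G → J.

Backward pass:
LF_J = 35; LS_J = 35−6 = 29
LF_I = LS_J = 29; LS_I = 29−9 = 20
LF_H = LS_J = 29; LS_H = 29−12 = 17
LF_G = LS_J = 29; LS_G = 29−14 = 15
LF_F = LS_J = 29; LS_F = 29−5 = 24
LF_E = min(LS_G=15, LS_I=20) = 15; LS_E = 15−4 = 11
LF_D = LS_H = 17; LS_D = 17−3 = 14
LF_C = LS_H = 17; LS_C = 17−8 = 9
LF_B = LS_E = 11; LS_B = 11−11 = 0
LF_A = min(LS_F=24, LS_I=20) = 20; LS_A = 20−15 = 5
Slack_C = LS_C − ES_C = 9 − 0 = 9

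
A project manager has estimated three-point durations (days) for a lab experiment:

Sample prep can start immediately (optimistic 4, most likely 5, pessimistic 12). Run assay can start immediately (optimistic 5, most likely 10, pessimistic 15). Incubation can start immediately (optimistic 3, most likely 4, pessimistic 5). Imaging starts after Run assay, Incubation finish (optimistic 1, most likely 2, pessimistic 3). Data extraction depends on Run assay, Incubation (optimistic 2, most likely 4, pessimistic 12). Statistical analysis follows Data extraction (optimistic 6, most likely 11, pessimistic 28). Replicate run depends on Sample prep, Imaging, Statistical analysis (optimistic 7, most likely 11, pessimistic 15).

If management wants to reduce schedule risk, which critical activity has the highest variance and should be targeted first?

te_Sample prep = (4 + 4·5 + 12)/6 = 36/6 = 6; σ²_Sample prep = ((12−4)/6)² = 1.778
te_Run assay = (5 + 4·10 + 15)/6 = 60/6 = 10; σ²_Run assay = ((15−5)/6)² = 2.778
te_Incubation = (3 + 4·4 + 5)/6 = 24/6 = 4; σ²_Incubation = ((5−3)/6)² = 0.111
te_Imaging = (1 + 4·2 + 3)/6 = 12/6 = 2; σ²_Imaging = ((3−1)/6)² = 0.111
te_Data extraction = (2 + 4·4 + 12)/6 = 30/6 = 5; σ²_Data extraction = ((12−2)/6)² = 2.778
te_Statistical analysis = (6 + 4·11 + 28)/6 = 78/6 = 13; σ²_Statistical analysis = ((28−6)/6)² = 13.444
te_Replicate run = (7 + 4·11 + 15)/6 = 66/6 = 11; σ²_Replicate run = ((15−7)/6)² = 1.778

Forward pass:
ES_Sample prep = 0; EF_Sample prep = 6
ES_Run assay = 0; EF_Run assay = 10
ES_Incubation = 0; EF_Incubation = 4
ES_Imaging = max(EF_Run assay=10, EF_Incubation=4) = 10; EF_Imaging = 10+2 = 12
ES_Data extraction = max(EF_Run assay=10, EF_Incubation=4) = 10; EF_Data extraction = 10+5 = 15
ES_Statistical analysis = 15; EF_Statistical analysis = 15+13 = 28
ES_Replicate run = max(EF_Sample prep=6, EF_Imaging=12, EF_Statistical analysis=28) = 28; EF_Replicate run = 28+11 = 39
Expected project duration μ = 39 days. Critical path: Run assay → Data extraction → Statistical analysis → Replicate run.

Variances on critical path: σ²_Run assay=2.778, σ²_Data extraction=2.778, σ²_Statistical analysis=13.444, σ²_Replicate run=1.778.
Largest is σ²_Statistical analysis = 13.444.

Statistical analysis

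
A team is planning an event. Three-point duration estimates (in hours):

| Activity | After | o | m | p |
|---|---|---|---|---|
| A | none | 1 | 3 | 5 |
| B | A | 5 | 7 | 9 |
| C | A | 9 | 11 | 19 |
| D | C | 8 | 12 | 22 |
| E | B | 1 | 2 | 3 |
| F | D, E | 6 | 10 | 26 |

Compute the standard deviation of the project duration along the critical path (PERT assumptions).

4.45 hours

te_A = (1 + 4·3 + 5)/6 = 18/6 = 3; σ²_A = ((5−1)/6)² = 0.444
te_B = (5 + 4·7 + 9)/6 = 42/6 = 7; σ²_B = ((9−5)/6)² = 0.444
te_C = (9 + 4·11 + 19)/6 = 72/6 = 12; σ²_C = ((19−9)/6)² = 2.778
te_D = (8 + 4·12 + 22)/6 = 78/6 = 13; σ²_D = ((22−8)/6)² = 5.444
te_E = (1 + 4·2 + 3)/6 = 12/6 = 2; σ²_E = ((3−1)/6)² = 0.111
te_F = (6 + 4·10 + 26)/6 = 72/6 = 12; σ²_F = ((26−6)/6)² = 11.111

Forward pass:
ES_A = 0; EF_A = 3
ES_B = 3; EF_B = 3+7 = 10
ES_C = 3; EF_C = 3+12 = 15
ES_D = 15; EF_D = 15+13 = 28
ES_E = 10; EF_E = 10+2 = 12
ES_F = max(EF_D=28, EF_E=12) = 28; EF_F = 28+12 = 40
Expected project duration μ = 40 hours. Critical path: A → C → D → F.

Variance along critical path = 0.444 + 2.778 + 5.444 + 11.111 = 19.778
σ = √19.778 = 4.447 hours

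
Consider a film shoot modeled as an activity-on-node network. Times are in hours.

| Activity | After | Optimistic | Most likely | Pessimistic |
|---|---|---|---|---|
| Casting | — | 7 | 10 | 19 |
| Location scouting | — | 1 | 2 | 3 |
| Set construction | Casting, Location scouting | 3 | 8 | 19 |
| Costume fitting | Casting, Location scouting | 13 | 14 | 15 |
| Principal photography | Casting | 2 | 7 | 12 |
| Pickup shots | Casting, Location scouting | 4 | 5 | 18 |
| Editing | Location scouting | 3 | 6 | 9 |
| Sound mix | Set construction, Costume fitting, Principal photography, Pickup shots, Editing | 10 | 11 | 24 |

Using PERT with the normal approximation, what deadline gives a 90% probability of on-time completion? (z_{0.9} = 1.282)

42.0 hours

te_Casting = (7 + 4·10 + 19)/6 = 66/6 = 11; σ²_Casting = ((19−7)/6)² = 4.000
te_Location scouting = (1 + 4·2 + 3)/6 = 12/6 = 2; σ²_Location scouting = ((3−1)/6)² = 0.111
te_Set construction = (3 + 4·8 + 19)/6 = 54/6 = 9; σ²_Set construction = ((19−3)/6)² = 7.111
te_Costume fitting = (13 + 4·14 + 15)/6 = 84/6 = 14; σ²_Costume fitting = ((15−13)/6)² = 0.111
te_Principal photography = (2 + 4·7 + 12)/6 = 42/6 = 7; σ²_Principal photography = ((12−2)/6)² = 2.778
te_Pickup shots = (4 + 4·5 + 18)/6 = 42/6 = 7; σ²_Pickup shots = ((18−4)/6)² = 5.444
te_Editing = (3 + 4·6 + 9)/6 = 36/6 = 6; σ²_Editing = ((9−3)/6)² = 1.000
te_Sound mix = (10 + 4·11 + 24)/6 = 78/6 = 13; σ²_Sound mix = ((24−10)/6)² = 5.444

Forward pass:
ES_Casting = 0; EF_Casting = 11
ES_Location scouting = 0; EF_Location scouting = 2
ES_Set construction = max(EF_Casting=11, EF_Location scouting=2) = 11; EF_Set construction = 11+9 = 20
ES_Costume fitting = max(EF_Casting=11, EF_Location scouting=2) = 11; EF_Costume fitting = 11+14 = 25
ES_Principal photography = 11; EF_Principal photography = 11+7 = 18
ES_Pickup shots = max(EF_Casting=11, EF_Location scouting=2) = 11; EF_Pickup shots = 11+7 = 18
ES_Editing = 2; EF_Editing = 2+6 = 8
ES_Sound mix = max(EF_Set construction=20, EF_Costume fitting=25, EF_Principal photography=18, EF_Pickup shots=18, EF_Editing=8) = 25; EF_Sound mix = 25+13 = 38
Expected project duration μ = 38 hours. Critical path: Casting → Costume fitting → Sound mix.

Variance along critical path = 4.000 + 0.111 + 5.444 = 9.556; σ = 3.091 hours.
D = μ + z·σ = 38 + 1.282·3.091 = 42.0 hours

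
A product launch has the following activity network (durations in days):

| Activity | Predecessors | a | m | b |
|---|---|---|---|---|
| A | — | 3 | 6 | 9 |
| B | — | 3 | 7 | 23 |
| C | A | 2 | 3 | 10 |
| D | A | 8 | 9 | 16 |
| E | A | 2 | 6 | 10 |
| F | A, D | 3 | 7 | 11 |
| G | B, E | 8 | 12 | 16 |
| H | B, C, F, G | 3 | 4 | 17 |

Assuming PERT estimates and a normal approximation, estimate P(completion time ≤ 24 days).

te_A = (3 + 4·6 + 9)/6 = 36/6 = 6; σ²_A = ((9−3)/6)² = 1.000
te_B = (3 + 4·7 + 23)/6 = 54/6 = 9; σ²_B = ((23−3)/6)² = 11.111
te_C = (2 + 4·3 + 10)/6 = 24/6 = 4; σ²_C = ((10−2)/6)² = 1.778
te_D = (8 + 4·9 + 16)/6 = 60/6 = 10; σ²_D = ((16−8)/6)² = 1.778
te_E = (2 + 4·6 + 10)/6 = 36/6 = 6; σ²_E = ((10−2)/6)² = 1.778
te_F = (3 + 4·7 + 11)/6 = 42/6 = 7; σ²_F = ((11−3)/6)² = 1.778
te_G = (8 + 4·12 + 16)/6 = 72/6 = 12; σ²_G = ((16−8)/6)² = 1.778
te_H = (3 + 4·4 + 17)/6 = 36/6 = 6; σ²_H = ((17−3)/6)² = 5.444

Forward pass:
ES_A = 0; EF_A = 6
ES_B = 0; EF_B = 9
ES_C = 6; EF_C = 6+4 = 10
ES_D = 6; EF_D = 6+10 = 16
ES_E = 6; EF_E = 6+6 = 12
ES_F = max(EF_A=6, EF_D=16) = 16; EF_F = 16+7 = 23
ES_G = max(EF_B=9, EF_E=12) = 12; EF_G = 12+12 = 24
ES_H = max(EF_B=9, EF_C=10, EF_F=23, EF_G=24) = 24; EF_H = 24+6 = 30
Expected project duration μ = 30 days. Critical path: A → E → G → H.

Variance along critical path = 1.000 + 1.778 + 1.778 + 5.444 = 10.000; σ = √10.000 = 3.162 days.
Z = (24 − 30) / 3.162 = -1.897
P(T ≤ 24) = Φ(-1.897) ≈ 0.029

0.029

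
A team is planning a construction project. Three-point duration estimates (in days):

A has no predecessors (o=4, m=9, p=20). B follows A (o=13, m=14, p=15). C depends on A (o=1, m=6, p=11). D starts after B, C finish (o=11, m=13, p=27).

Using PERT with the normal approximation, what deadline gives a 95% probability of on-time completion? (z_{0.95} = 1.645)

45.2 days

te_A = (4 + 4·9 + 20)/6 = 60/6 = 10; σ²_A = ((20−4)/6)² = 7.111
te_B = (13 + 4·14 + 15)/6 = 84/6 = 14; σ²_B = ((15−13)/6)² = 0.111
te_C = (1 + 4·6 + 11)/6 = 36/6 = 6; σ²_C = ((11−1)/6)² = 2.778
te_D = (11 + 4·13 + 27)/6 = 90/6 = 15; σ²_D = ((27−11)/6)² = 7.111

Forward pass:
ES_A = 0; EF_A = 10
ES_B = 10; EF_B = 10+14 = 24
ES_C = 10; EF_C = 10+6 = 16
ES_D = max(EF_B=24, EF_C=16) = 24; EF_D = 24+15 = 39
Expected project duration μ = 39 days. Critical path: A → B → D.

Variance along critical path = 7.111 + 0.111 + 7.111 = 14.333; σ = 3.786 days.
D = μ + z·σ = 39 + 1.645·3.786 = 45.2 days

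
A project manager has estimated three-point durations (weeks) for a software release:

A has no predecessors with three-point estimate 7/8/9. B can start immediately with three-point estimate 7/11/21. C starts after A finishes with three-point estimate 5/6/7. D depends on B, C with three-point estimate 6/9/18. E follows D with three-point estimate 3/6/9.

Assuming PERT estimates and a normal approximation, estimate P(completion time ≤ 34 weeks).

0.960

te_A = (7 + 4·8 + 9)/6 = 48/6 = 8; σ²_A = ((9−7)/6)² = 0.111
te_B = (7 + 4·11 + 21)/6 = 72/6 = 12; σ²_B = ((21−7)/6)² = 5.444
te_C = (5 + 4·6 + 7)/6 = 36/6 = 6; σ²_C = ((7−5)/6)² = 0.111
te_D = (6 + 4·9 + 18)/6 = 60/6 = 10; σ²_D = ((18−6)/6)² = 4.000
te_E = (3 + 4·6 + 9)/6 = 36/6 = 6; σ²_E = ((9−3)/6)² = 1.000

Forward pass:
ES_A = 0; EF_A = 8
ES_B = 0; EF_B = 12
ES_C = 8; EF_C = 8+6 = 14
ES_D = max(EF_B=12, EF_C=14) = 14; EF_D = 14+10 = 24
ES_E = 24; EF_E = 24+6 = 30
Expected project duration μ = 30 weeks. Critical path: A → C → D → E.

Variance along critical path = 0.111 + 0.111 + 4.000 + 1.000 = 5.222; σ = √5.222 = 2.285 weeks.
Z = (34 − 30) / 2.285 = 1.750
P(T ≤ 34) = Φ(1.750) ≈ 0.960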